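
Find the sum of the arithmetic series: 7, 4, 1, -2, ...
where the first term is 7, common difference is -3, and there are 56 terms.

Sₙ = n/2 × (first + last)
Last term = a + (n-1)d = 7 + (56-1)×(-3) = -158
S_56 = 56/2 × (7 + (-158))
S_56 = 56/2 × (-151) = -4228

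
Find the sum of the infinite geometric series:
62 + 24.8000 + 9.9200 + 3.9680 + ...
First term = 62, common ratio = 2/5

For |r| < 1, S = a / (1 - r)
S = 62 / (1 - (2/5))
S = 62 / (3/5)
S = 310/3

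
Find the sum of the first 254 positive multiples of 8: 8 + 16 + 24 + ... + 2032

Factor out 8: = 8(1 + 2 + ... + 254) = 8 × n(n+1)/2
= 8 × 254×255/2
= 8 × 32385
= 259080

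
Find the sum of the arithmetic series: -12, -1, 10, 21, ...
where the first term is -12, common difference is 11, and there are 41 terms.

Sₙ = n/2 × (first + last)
Last term = a + (n-1)d = -12 + (41-1)×11 = 428
S_41 = 41/2 × (-12 + 428)
S_41 = 41/2 × 416 = 8528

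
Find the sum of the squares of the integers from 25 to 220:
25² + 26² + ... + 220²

Use ∑_{k=1}^{n} k² = n(n+1)(2n+1)/6, then subtract the first 24 terms.
∑_{k=1}^{220} k² = 220×221×441/6 = 3573570
∑_{k=1}^{24} k² = 24×25×49/6 = 4900
∑_{k=25}^{220} k² = 3573570 - 4900 = 3568670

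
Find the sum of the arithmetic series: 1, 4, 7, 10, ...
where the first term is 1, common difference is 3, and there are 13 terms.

Sₙ = n/2 × (first + last)
Last term = a + (n-1)d = 1 + (13-1)×3 = 37
S_13 = 13/2 × (1 + 37)
S_13 = 13/2 × 38 = 247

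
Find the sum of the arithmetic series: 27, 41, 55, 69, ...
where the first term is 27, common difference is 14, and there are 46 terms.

Sₙ = n/2 × (first + last)
Last term = a + (n-1)d = 27 + (46-1)×14 = 657
S_46 = 46/2 × (27 + 657)
S_46 = 46/2 × 684 = 15732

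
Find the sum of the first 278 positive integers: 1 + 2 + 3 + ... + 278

Formula: ∑k = n(n+1)/2
= 278×279/2
= 77562/2
= 38781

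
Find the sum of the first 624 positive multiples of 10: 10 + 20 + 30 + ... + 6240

Factor out 10: = 10(1 + 2 + ... + 624) = 10 × n(n+1)/2
= 10 × 624×625/2
= 10 × 195000
= 1950000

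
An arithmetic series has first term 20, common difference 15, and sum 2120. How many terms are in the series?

Using S = n/2 × [2a + (n-1)d]
2120 = n/2 × [2(20) + (n-1)(15)]
2120 = n/2 × [40 + 15n - 15]
4240 = n × [25 + 15n]
15n² + (25)n - 4240 = 0
Discriminant: Δ = (25)² - 4(15)(-4240) = 625 + 254400 = 255025
√Δ = 505
n = [-(25) + √Δ] / (2·15) = (-25 + 505) / 30 = 480 / 30 = 16
(The negative root is discarded since n must be a positive integer.)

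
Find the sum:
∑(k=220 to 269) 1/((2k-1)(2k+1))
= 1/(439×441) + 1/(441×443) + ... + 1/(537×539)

Partial fractions: 1/((2k-1)(2k+1)) = (1/2)[1/(2k-1) - 1/(2k+1)]
The series telescopes:
= (1/2)[1/439 - 1/539]
= 50/236621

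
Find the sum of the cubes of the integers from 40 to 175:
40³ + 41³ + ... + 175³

Use ∑_{k=1}^{n} k³ = [n(n+1)/2]², then subtract the first 39 terms.
∑_{k=1}^{175} k³ = [175×176/2]² = 15400² = 237160000
∑_{k=1}^{39} k³ = [39×40/2]² = 780² = 608400
∑_{k=40}^{175} k³ = 237160000 - 608400 = 236551600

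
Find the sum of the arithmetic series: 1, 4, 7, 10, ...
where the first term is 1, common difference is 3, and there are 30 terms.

Sₙ = n/2 × (first + last)
Last term = a + (n-1)d = 1 + (30-1)×3 = 88
S_30 = 30/2 × (1 + 88)
S_30 = 30/2 × 89 = 1335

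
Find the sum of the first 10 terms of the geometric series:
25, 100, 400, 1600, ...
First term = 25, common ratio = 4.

Sₙ = a(1 - rⁿ) / (1 - r)
S_10 = 25(1 - 4^10) / (1 - 4)
S_10 = 25(1 - 1048576) / (-3)
S_10 = 8738125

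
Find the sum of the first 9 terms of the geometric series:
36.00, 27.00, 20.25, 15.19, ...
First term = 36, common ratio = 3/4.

Sₙ = a(1 - rⁿ) / (1 - r)
S_9 = 36(1 - (3/4)^9) / (1 - (3/4))
S_9 = 36(1 - (19683/262144)) / (1/4)
S_9 = 2182149/16384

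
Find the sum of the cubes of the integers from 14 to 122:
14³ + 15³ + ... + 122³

Use ∑_{k=1}^{n} k³ = [n(n+1)/2]², then subtract the first 13 terms.
∑_{k=1}^{122} k³ = [122×123/2]² = 7503² = 56295009
∑_{k=1}^{13} k³ = [13×14/2]² = 91² = 8281
∑_{k=14}^{122} k³ = 56295009 - 8281 = 56286728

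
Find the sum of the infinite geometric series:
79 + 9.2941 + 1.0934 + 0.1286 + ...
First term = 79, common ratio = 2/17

For |r| < 1, S = a / (1 - r)
S = 79 / (1 - (2/17))
S = 79 / (15/17)
S = 1343/15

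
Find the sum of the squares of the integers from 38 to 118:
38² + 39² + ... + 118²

Use ∑_{k=1}^{n} k² = n(n+1)(2n+1)/6, then subtract the first 37 terms.
∑_{k=1}^{118} k² = 118×119×237/6 = 554659
∑_{k=1}^{37} k² = 37×38×75/6 = 17575
∑_{k=38}^{118} k² = 554659 - 17575 = 537084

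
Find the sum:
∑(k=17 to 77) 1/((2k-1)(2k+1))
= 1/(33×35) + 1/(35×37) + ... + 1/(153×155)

Partial fractions: 1/((2k-1)(2k+1)) = (1/2)[1/(2k-1) - 1/(2k+1)]
The series telescopes:
= (1/2)[1/33 - 1/155]
= 61/5115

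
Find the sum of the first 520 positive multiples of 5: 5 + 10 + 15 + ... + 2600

Factor out 5: = 5(1 + 2 + ... + 520) = 5 × n(n+1)/2
= 5 × 520×521/2
= 5 × 135460
= 677300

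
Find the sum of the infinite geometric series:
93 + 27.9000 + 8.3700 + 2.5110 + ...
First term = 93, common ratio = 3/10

For |r| < 1, S = a / (1 - r)
S = 93 / (1 - (3/10))
S = 93 / (7/10)
S = 930/7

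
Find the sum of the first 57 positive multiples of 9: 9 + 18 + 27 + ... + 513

Factor out 9: = 9(1 + 2 + ... + 57) = 9 × n(n+1)/2
= 9 × 57×58/2
= 9 × 1653
= 14877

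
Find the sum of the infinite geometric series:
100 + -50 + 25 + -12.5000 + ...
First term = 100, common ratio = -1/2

For |r| < 1, S = a / (1 - r)
S = 100 / (1 - (-1/2))
S = 100 / (3/2)
S = 200/3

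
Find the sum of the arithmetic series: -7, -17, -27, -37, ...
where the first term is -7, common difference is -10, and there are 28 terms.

Sₙ = n/2 × (first + last)
Last term = a + (n-1)d = -7 + (28-1)×(-10) = -277
S_28 = 28/2 × (-7 + (-277))
S_28 = 28/2 × (-284) = -3976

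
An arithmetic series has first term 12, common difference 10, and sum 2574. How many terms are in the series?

Using S = n/2 × [2a + (n-1)d]
2574 = n/2 × [2(12) + (n-1)(10)]
2574 = n/2 × [24 + 10n - 10]
5148 = n × [14 + 10n]
10n² + (14)n - 5148 = 0
Discriminant: Δ = (14)² - 4(10)(-5148) = 196 + 205920 = 206116
√Δ = 454
n = [-(14) + √Δ] / (2·10) = (-14 + 454) / 20 = 440 / 20 = 22
(The negative root is discarded since n must be a positive integer.)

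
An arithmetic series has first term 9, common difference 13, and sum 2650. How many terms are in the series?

Using S = n/2 × [2a + (n-1)d]
2650 = n/2 × [2(9) + (n-1)(13)]
2650 = n/2 × [18 + 13n - 13]
5300 = n × [5 + 13n]
13n² + (5)n - 5300 = 0
Discriminant: Δ = (5)² - 4(13)(-5300) = 25 + 275600 = 275625
√Δ = 525
n = [-(5) + √Δ] / (2·13) = (-5 + 525) / 26 = 520 / 26 = 20
(The negative root is discarded since n must be a positive integer.)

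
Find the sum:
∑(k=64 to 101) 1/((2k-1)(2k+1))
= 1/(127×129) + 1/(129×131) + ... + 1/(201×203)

Partial fractions: 1/((2k-1)(2k+1)) = (1/2)[1/(2k-1) - 1/(2k+1)]
The series telescopes:
= (1/2)[1/127 - 1/203]
= 38/25781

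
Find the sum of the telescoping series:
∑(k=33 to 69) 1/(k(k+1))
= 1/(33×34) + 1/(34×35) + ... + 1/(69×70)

Partial fractions: 1/(k(k+1)) = 1/k - 1/(k+1)
The series telescopes:
= (1/33 - 1/34) + (1/34 - 1/35) + ... + (1/69 - 1/70)
= 1/33 - 1/70
= 37/2310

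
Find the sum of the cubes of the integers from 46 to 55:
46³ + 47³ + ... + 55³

Use ∑_{k=1}^{n} k³ = [n(n+1)/2]², then subtract the first 45 terms.
∑_{k=1}^{55} k³ = [55×56/2]² = 1540² = 2371600
∑_{k=1}^{45} k³ = [45×46/2]² = 1035² = 1071225
∑_{k=46}^{55} k³ = 2371600 - 1071225 = 1300375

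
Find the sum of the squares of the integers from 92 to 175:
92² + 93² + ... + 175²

Use ∑_{k=1}^{n} k² = n(n+1)(2n+1)/6, then subtract the first 91 terms.
∑_{k=1}^{175} k² = 175×176×351/6 = 1801800
∑_{k=1}^{91} k² = 91×92×183/6 = 255346
∑_{k=92}^{175} k² = 1801800 - 255346 = 1546454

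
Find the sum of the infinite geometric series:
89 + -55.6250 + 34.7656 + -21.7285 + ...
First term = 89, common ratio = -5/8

For |r| < 1, S = a / (1 - r)
S = 89 / (1 - (-5/8))
S = 89 / (13/8)
S = 712/13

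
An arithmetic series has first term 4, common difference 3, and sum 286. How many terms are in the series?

Using S = n/2 × [2a + (n-1)d]
286 = n/2 × [2(4) + (n-1)(3)]
286 = n/2 × [8 + 3n - 3]
572 = n × [5 + 3n]
3n² + (5)n - 572 = 0
Discriminant: Δ = (5)² - 4(3)(-572) = 25 + 6864 = 6889
√Δ = 83
n = [-(5) + √Δ] / (2·3) = (-5 + 83) / 6 = 78 / 6 = 13
(The negative root is discarded since n must be a positive integer.)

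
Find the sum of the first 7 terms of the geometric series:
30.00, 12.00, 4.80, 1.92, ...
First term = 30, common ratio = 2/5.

Sₙ = a(1 - rⁿ) / (1 - r)
S_7 = 30(1 - (2/5)^7) / (1 - (2/5))
S_7 = 30(1 - (128/78125)) / (3/5)
S_7 = 155994/3125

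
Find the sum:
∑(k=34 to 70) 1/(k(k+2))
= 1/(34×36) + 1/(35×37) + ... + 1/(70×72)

Partial fractions: 1/(k(k+2)) = (1/2)[1/k - 1/(k+2)]
Telescoping leaves the first two and last two terms:
= (1/2)[1/34 + 1/35 - 1/71 - 1/72]
= 91279/6083280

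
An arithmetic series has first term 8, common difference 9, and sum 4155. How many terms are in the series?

Using S = n/2 × [2a + (n-1)d]
4155 = n/2 × [2(8) + (n-1)(9)]
4155 = n/2 × [16 + 9n - 9]
8310 = n × [7 + 9n]
9n² + (7)n - 8310 = 0
Discriminant: Δ = (7)² - 4(9)(-8310) = 49 + 299160 = 299209
√Δ = 547
n = [-(7) + √Δ] / (2·9) = (-7 + 547) / 18 = 540 / 18 = 30
(The negative root is discarded since n must be a positive integer.)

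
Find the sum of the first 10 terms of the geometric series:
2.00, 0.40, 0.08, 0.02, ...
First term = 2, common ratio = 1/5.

Sₙ = a(1 - rⁿ) / (1 - r)
S_10 = 2(1 - (1/5)^10) / (1 - (1/5))
S_10 = 2(1 - (1/9765625)) / (4/5)
S_10 = 4882812/1953125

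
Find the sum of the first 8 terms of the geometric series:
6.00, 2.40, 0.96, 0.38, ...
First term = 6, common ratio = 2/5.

Sₙ = a(1 - rⁿ) / (1 - r)
S_8 = 6(1 - (2/5)^8) / (1 - (2/5))
S_8 = 6(1 - (256/390625)) / (3/5)
S_8 = 780738/78125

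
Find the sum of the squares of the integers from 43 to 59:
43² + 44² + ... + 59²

Use ∑_{k=1}^{n} k² = n(n+1)(2n+1)/6, then subtract the first 42 terms.
∑_{k=1}^{59} k² = 59×60×119/6 = 70210
∑_{k=1}^{42} k² = 42×43×85/6 = 25585
∑_{k=43}^{59} k² = 70210 - 25585 = 44625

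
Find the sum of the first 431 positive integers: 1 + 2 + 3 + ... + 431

Formula: ∑k = n(n+1)/2
= 431×432/2
= 186192/2
= 93096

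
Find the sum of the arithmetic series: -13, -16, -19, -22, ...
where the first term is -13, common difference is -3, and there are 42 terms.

Sₙ = n/2 × (first + last)
Last term = a + (n-1)d = -13 + (42-1)×(-3) = -136
S_42 = 42/2 × (-13 + (-136))
S_42 = 42/2 × (-149) = -3129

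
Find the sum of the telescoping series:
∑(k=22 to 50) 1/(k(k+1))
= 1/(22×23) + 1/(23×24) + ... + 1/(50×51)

Partial fractions: 1/(k(k+1)) = 1/k - 1/(k+1)
The series telescopes:
= (1/22 - 1/23) + (1/23 - 1/24) + ... + (1/50 - 1/51)
= 1/22 - 1/51
= 29/1122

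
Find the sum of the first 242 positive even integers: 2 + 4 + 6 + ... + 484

Sum of first n even numbers = n(n+1)
= 242×243
= 58806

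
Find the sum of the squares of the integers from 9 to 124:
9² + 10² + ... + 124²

Use ∑_{k=1}^{n} k² = n(n+1)(2n+1)/6, then subtract the first 8 terms.
∑_{k=1}^{124} k² = 124×125×249/6 = 643250
∑_{k=1}^{8} k² = 8×9×17/6 = 204
∑_{k=9}^{124} k² = 643250 - 204 = 643046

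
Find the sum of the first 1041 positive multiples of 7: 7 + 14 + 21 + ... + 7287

Factor out 7: = 7(1 + 2 + ... + 1041) = 7 × n(n+1)/2
= 7 × 1041×1042/2
= 7 × 542361
= 3796527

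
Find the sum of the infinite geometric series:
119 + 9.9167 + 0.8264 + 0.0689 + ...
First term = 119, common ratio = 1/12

For |r| < 1, S = a / (1 - r)
S = 119 / (1 - (1/12))
S = 119 / (11/12)
S = 1428/11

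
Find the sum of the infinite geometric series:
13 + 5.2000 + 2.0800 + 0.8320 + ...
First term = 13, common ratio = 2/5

For |r| < 1, S = a / (1 - r)
S = 13 / (1 - (2/5))
S = 13 / (3/5)
S = 65/3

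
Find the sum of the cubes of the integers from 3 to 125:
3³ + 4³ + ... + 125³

Use ∑_{k=1}^{n} k³ = [n(n+1)/2]², then subtract the first 2 terms.
∑_{k=1}^{125} k³ = [125×126/2]² = 7875² = 62015625
∑_{k=1}^{2} k³ = [2×3/2]² = 3² = 9
∑_{k=3}^{125} k³ = 62015625 - 9 = 62015616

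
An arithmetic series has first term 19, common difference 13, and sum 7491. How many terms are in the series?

Using S = n/2 × [2a + (n-1)d]
7491 = n/2 × [2(19) + (n-1)(13)]
7491 = n/2 × [38 + 13n - 13]
14982 = n × [25 + 13n]
13n² + (25)n - 14982 = 0
Discriminant: Δ = (25)² - 4(13)(-14982) = 625 + 779064 = 779689
√Δ = 883
n = [-(25) + √Δ] / (2·13) = (-25 + 883) / 26 = 858 / 26 = 33
(The negative root is discarded since n must be a positive integer.)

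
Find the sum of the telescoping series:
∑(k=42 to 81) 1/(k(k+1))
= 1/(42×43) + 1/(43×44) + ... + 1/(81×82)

Partial fractions: 1/(k(k+1)) = 1/k - 1/(k+1)
The series telescopes:
= (1/42 - 1/43) + (1/43 - 1/44) + ... + (1/81 - 1/82)
= 1/42 - 1/82
= 10/861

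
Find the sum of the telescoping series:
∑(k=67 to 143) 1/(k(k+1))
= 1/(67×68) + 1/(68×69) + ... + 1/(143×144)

Partial fractions: 1/(k(k+1)) = 1/k - 1/(k+1)
The series telescopes:
= (1/67 - 1/68) + (1/68 - 1/69) + ... + (1/143 - 1/144)
= 1/67 - 1/144
= 77/9648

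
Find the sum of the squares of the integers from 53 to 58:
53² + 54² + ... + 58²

Use ∑_{k=1}^{n} k² = n(n+1)(2n+1)/6, then subtract the first 52 terms.
∑_{k=1}^{58} k² = 58×59×117/6 = 66729
∑_{k=1}^{52} k² = 52×53×105/6 = 48230
∑_{k=53}^{58} k² = 66729 - 48230 = 18499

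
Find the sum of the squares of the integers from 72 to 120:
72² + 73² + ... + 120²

Use ∑_{k=1}^{n} k² = n(n+1)(2n+1)/6, then subtract the first 71 terms.
∑_{k=1}^{120} k² = 120×121×241/6 = 583220
∑_{k=1}^{71} k² = 71×72×143/6 = 121836
∑_{k=72}^{120} k² = 583220 - 121836 = 461384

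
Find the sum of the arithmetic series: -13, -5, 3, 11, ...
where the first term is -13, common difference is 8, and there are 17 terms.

Sₙ = n/2 × (first + last)
Last term = a + (n-1)d = -13 + (17-1)×8 = 115
S_17 = 17/2 × (-13 + 115)
S_17 = 17/2 × 102 = 867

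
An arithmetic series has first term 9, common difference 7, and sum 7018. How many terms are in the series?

Using S = n/2 × [2a + (n-1)d]
7018 = n/2 × [2(9) + (n-1)(7)]
7018 = n/2 × [18 + 7n - 7]
14036 = n × [11 + 7n]
7n² + (11)n - 14036 = 0
Discriminant: Δ = (11)² - 4(7)(-14036) = 121 + 393008 = 393129
√Δ = 627
n = [-(11) + √Δ] / (2·7) = (-11 + 627) / 14 = 616 / 14 = 44
(The negative root is discarded since n must be a positive integer.)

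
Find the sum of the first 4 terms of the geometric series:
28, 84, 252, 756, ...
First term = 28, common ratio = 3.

Sₙ = a(1 - rⁿ) / (1 - r)
S_4 = 28(1 - 3^4) / (1 - 3)
S_4 = 28(1 - 81) / (-2)
S_4 = 1120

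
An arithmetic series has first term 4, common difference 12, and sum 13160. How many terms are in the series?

Using S = n/2 × [2a + (n-1)d]
13160 = n/2 × [2(4) + (n-1)(12)]
13160 = n/2 × [8 + 12n - 12]
26320 = n × [-4 + 12n]
12n² + (-4)n - 26320 = 0
Discriminant: Δ = (-4)² - 4(12)(-26320) = 16 + 1263360 = 1263376
√Δ = 1124
n = [-(-4) + √Δ] / (2·12) = (4 + 1124) / 24 = 1128 / 24 = 47
(The negative root is discarded since n must be a positive integer.)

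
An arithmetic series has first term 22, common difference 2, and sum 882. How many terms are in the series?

Using S = n/2 × [2a + (n-1)d]
882 = n/2 × [2(22) + (n-1)(2)]
882 = n/2 × [44 + 2n - 2]
1764 = n × [42 + 2n]
2n² + (42)n - 1764 = 0
Discriminant: Δ = (42)² - 4(2)(-1764) = 1764 + 14112 = 15876
√Δ = 126
n = [-(42) + √Δ] / (2·2) = (-42 + 126) / 4 = 84 / 4 = 21
(The negative root is discarded since n must be a positive integer.)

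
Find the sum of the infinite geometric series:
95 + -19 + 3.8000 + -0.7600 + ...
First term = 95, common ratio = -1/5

For |r| < 1, S = a / (1 - r)
S = 95 / (1 - (-1/5))
S = 95 / (6/5)
S = 475/6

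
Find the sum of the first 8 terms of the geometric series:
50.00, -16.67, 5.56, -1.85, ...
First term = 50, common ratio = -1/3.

Sₙ = a(1 - rⁿ) / (1 - r)
S_8 = 50(1 - (-1/3)^8) / (1 - (-1/3))
S_8 = 50(1 - (1/6561)) / (4/3)
S_8 = 82000/2187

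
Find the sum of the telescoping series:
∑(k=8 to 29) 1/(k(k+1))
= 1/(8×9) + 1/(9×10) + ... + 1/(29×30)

Partial fractions: 1/(k(k+1)) = 1/k - 1/(k+1)
The series telescopes:
= (1/8 - 1/9) + (1/9 - 1/10) + ... + (1/29 - 1/30)
= 1/8 - 1/30
= 11/120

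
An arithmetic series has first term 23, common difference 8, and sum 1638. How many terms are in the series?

Using S = n/2 × [2a + (n-1)d]
1638 = n/2 × [2(23) + (n-1)(8)]
1638 = n/2 × [46 + 8n - 8]
3276 = n × [38 + 8n]
8n² + (38)n - 3276 = 0
Discriminant: Δ = (38)² - 4(8)(-3276) = 1444 + 104832 = 106276
√Δ = 326
n = [-(38) + √Δ] / (2·8) = (-38 + 326) / 16 = 288 / 16 = 18
(The negative root is discarded since n must be a positive integer.)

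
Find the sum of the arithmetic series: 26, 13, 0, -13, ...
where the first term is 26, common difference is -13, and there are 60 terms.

Sₙ = n/2 × (first + last)
Last term = a + (n-1)d = 26 + (60-1)×(-13) = -741
S_60 = 60/2 × (26 + (-741))
S_60 = 60/2 × (-715) = -21450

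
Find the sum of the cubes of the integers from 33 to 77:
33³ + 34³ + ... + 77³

Use ∑_{k=1}^{n} k³ = [n(n+1)/2]², then subtract the first 32 terms.
∑_{k=1}^{77} k³ = [77×78/2]² = 3003² = 9018009
∑_{k=1}^{32} k³ = [32×33/2]² = 528² = 278784
∑_{k=33}^{77} k³ = 9018009 - 278784 = 8739225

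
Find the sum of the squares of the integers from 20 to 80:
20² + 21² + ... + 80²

Use ∑_{k=1}^{n} k² = n(n+1)(2n+1)/6, then subtract the first 19 terms.
∑_{k=1}^{80} k² = 80×81×161/6 = 173880
∑_{k=1}^{19} k² = 19×20×39/6 = 2470
∑_{k=20}^{80} k² = 173880 - 2470 = 171410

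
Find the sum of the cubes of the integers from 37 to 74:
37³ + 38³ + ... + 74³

Use ∑_{k=1}^{n} k³ = [n(n+1)/2]², then subtract the first 36 terms.
∑_{k=1}^{74} k³ = [74×75/2]² = 2775² = 7700625
∑_{k=1}^{36} k³ = [36×37/2]² = 666² = 443556
∑_{k=37}^{74} k³ = 7700625 - 443556 = 7257069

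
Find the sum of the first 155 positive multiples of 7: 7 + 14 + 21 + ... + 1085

Factor out 7: = 7(1 + 2 + ... + 155) = 7 × n(n+1)/2
= 7 × 155×156/2
= 7 × 12090
= 84630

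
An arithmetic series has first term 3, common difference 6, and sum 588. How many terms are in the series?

Using S = n/2 × [2a + (n-1)d]
588 = n/2 × [2(3) + (n-1)(6)]
588 = n/2 × [6 + 6n - 6]
1176 = n × [0 + 6n]
6n² + (0)n - 1176 = 0
Discriminant: Δ = (0)² - 4(6)(-1176) = 0 + 28224 = 28224
√Δ = 168
n = [-(0) + √Δ] / (2·6) = (0 + 168) / 12 = 168 / 12 = 14
(The negative root is discarded since n must be a positive integer.)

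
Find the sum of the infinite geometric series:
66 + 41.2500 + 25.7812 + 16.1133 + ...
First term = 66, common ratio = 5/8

For |r| < 1, S = a / (1 - r)
S = 66 / (1 - (5/8))
S = 66 / (3/8)
S = 176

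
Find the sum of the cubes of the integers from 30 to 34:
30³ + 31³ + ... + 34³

Use ∑_{k=1}^{n} k³ = [n(n+1)/2]², then subtract the first 29 terms.
∑_{k=1}^{34} k³ = [34×35/2]² = 595² = 354025
∑_{k=1}^{29} k³ = [29×30/2]² = 435² = 189225
∑_{k=30}^{34} k³ = 354025 - 189225 = 164800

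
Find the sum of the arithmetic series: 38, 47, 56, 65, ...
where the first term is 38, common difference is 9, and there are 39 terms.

Sₙ = n/2 × (first + last)
Last term = a + (n-1)d = 38 + (39-1)×9 = 380
S_39 = 39/2 × (38 + 380)
S_39 = 39/2 × 418 = 8151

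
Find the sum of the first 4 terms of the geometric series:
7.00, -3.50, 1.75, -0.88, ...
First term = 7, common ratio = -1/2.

Sₙ = a(1 - rⁿ) / (1 - r)
S_4 = 7(1 - (-1/2)^4) / (1 - (-1/2))
S_4 = 7(1 - (1/16)) / (3/2)
S_4 = 35/8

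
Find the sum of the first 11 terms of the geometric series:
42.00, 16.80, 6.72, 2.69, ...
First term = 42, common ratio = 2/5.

Sₙ = a(1 - rⁿ) / (1 - r)
S_11 = 42(1 - (2/5)^11) / (1 - (2/5))
S_11 = 42(1 - (2048/48828125)) / (3/5)
S_11 = 683565078/9765625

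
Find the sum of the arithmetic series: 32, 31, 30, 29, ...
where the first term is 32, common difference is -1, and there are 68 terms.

Sₙ = n/2 × (first + last)
Last term = a + (n-1)d = 32 + (68-1)×(-1) = -35
S_68 = 68/2 × (32 + (-35))
S_68 = 68/2 × (-3) = -102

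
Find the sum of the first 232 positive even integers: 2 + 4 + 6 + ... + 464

Sum of first n even numbers = n(n+1)
= 232×233
= 54056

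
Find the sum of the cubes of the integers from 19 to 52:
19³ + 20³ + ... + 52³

Use ∑_{k=1}^{n} k³ = [n(n+1)/2]², then subtract the first 18 terms.
∑_{k=1}^{52} k³ = [52×53/2]² = 1378² = 1898884
∑_{k=1}^{18} k³ = [18×19/2]² = 171² = 29241
∑_{k=19}^{52} k³ = 1898884 - 29241 = 1869643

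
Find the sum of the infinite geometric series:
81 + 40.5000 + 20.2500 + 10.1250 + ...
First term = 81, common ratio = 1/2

For |r| < 1, S = a / (1 - r)
S = 81 / (1 - (1/2))
S = 81 / (1/2)
S = 162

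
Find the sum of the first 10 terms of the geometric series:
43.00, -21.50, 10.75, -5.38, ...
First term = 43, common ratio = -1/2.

Sₙ = a(1 - rⁿ) / (1 - r)
S_10 = 43(1 - (-1/2)^10) / (1 - (-1/2))
S_10 = 43(1 - (1/1024)) / (3/2)
S_10 = 14663/512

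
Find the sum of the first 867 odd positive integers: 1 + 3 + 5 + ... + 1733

Sum of first n odd numbers = n²
= 867²
= 751689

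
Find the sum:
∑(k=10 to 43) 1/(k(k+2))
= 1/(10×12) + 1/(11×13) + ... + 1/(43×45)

Partial fractions: 1/(k(k+2)) = (1/2)[1/k - 1/(k+2)]
Telescoping leaves the first two and last two terms:
= (1/2)[1/10 + 1/11 - 1/44 - 1/45]
= 289/3960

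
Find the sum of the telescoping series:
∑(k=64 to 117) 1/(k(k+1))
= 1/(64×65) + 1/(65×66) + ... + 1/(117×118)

Partial fractions: 1/(k(k+1)) = 1/k - 1/(k+1)
The series telescopes:
= (1/64 - 1/65) + (1/65 - 1/66) + ... + (1/117 - 1/118)
= 1/64 - 1/118
= 27/3776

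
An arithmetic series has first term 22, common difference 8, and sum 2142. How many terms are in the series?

Using S = n/2 × [2a + (n-1)d]
2142 = n/2 × [2(22) + (n-1)(8)]
2142 = n/2 × [44 + 8n - 8]
4284 = n × [36 + 8n]
8n² + (36)n - 4284 = 0
Discriminant: Δ = (36)² - 4(8)(-4284) = 1296 + 137088 = 138384
√Δ = 372
n = [-(36) + √Δ] / (2·8) = (-36 + 372) / 16 = 336 / 16 = 21
(The negative root is discarded since n must be a positive integer.)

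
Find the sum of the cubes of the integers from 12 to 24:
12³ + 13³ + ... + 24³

Use ∑_{k=1}^{n} k³ = [n(n+1)/2]², then subtract the first 11 terms.
∑_{k=1}^{24} k³ = [24×25/2]² = 300² = 90000
∑_{k=1}^{11} k³ = [11×12/2]² = 66² = 4356
∑_{k=12}^{24} k³ = 90000 - 4356 = 85644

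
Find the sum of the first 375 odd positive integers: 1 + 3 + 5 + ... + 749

Sum of first n odd numbers = n²
= 375²
= 140625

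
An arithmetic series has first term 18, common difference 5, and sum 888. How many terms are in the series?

Using S = n/2 × [2a + (n-1)d]
888 = n/2 × [2(18) + (n-1)(5)]
888 = n/2 × [36 + 5n - 5]
1776 = n × [31 + 5n]
5n² + (31)n - 1776 = 0
Discriminant: Δ = (31)² - 4(5)(-1776) = 961 + 35520 = 36481
√Δ = 191
n = [-(31) + √Δ] / (2·5) = (-31 + 191) / 10 = 160 / 10 = 16
(The negative root is discarded since n must be a positive integer.)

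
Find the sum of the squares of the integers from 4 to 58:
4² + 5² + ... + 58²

Use ∑_{k=1}^{n} k² = n(n+1)(2n+1)/6, then subtract the first 3 terms.
∑_{k=1}^{58} k² = 58×59×117/6 = 66729
∑_{k=1}^{3} k² = 3×4×7/6 = 14
∑_{k=4}^{58} k² = 66729 - 14 = 66715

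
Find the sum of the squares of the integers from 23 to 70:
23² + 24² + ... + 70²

Use ∑_{k=1}^{n} k² = n(n+1)(2n+1)/6, then subtract the first 22 terms.
∑_{k=1}^{70} k² = 70×71×141/6 = 116795
∑_{k=1}^{22} k² = 22×23×45/6 = 3795
∑_{k=23}^{70} k² = 116795 - 3795 = 113000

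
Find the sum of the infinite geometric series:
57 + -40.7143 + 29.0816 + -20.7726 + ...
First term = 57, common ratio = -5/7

For |r| < 1, S = a / (1 - r)
S = 57 / (1 - (-5/7))
S = 57 / (12/7)
S = 133/4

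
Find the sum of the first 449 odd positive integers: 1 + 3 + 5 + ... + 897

Sum of first n odd numbers = n²
= 449²
= 201601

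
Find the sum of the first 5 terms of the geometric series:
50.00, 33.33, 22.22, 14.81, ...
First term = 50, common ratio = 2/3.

Sₙ = a(1 - rⁿ) / (1 - r)
S_5 = 50(1 - (2/3)^5) / (1 - (2/3))
S_5 = 50(1 - (32/243)) / (1/3)
S_5 = 10550/81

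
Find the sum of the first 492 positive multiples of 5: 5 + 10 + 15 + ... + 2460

Factor out 5: = 5(1 + 2 + ... + 492) = 5 × n(n+1)/2
= 5 × 492×493/2
= 5 × 121278
= 606390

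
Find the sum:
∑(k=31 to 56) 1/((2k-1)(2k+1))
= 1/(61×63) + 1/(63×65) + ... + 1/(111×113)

Partial fractions: 1/((2k-1)(2k+1)) = (1/2)[1/(2k-1) - 1/(2k+1)]
The series telescopes:
= (1/2)[1/61 - 1/113]
= 26/6893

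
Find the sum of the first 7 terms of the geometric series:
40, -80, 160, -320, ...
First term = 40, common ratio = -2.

Sₙ = a(1 - rⁿ) / (1 - r)
S_7 = 40(1 - (-2)^7) / (1 - (-2))
S_7 = 40(1 - (-128)) / (3)
S_7 = 1720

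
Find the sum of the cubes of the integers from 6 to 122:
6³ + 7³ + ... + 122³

Use ∑_{k=1}^{n} k³ = [n(n+1)/2]², then subtract the first 5 terms.
∑_{k=1}^{122} k³ = [122×123/2]² = 7503² = 56295009
∑_{k=1}^{5} k³ = [5×6/2]² = 15² = 225
∑_{k=6}^{122} k³ = 56295009 - 225 = 56294784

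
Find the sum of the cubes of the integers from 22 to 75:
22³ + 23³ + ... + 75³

Use ∑_{k=1}^{n} k³ = [n(n+1)/2]², then subtract the first 21 terms.
∑_{k=1}^{75} k³ = [75×76/2]² = 2850² = 8122500
∑_{k=1}^{21} k³ = [21×22/2]² = 231² = 53361
∑_{k=22}^{75} k³ = 8122500 - 53361 = 8069139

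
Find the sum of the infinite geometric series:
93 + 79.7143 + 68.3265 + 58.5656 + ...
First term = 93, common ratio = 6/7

For |r| < 1, S = a / (1 - r)
S = 93 / (1 - (6/7))
S = 93 / (1/7)
S = 651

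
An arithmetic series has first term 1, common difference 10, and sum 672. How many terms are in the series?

Using S = n/2 × [2a + (n-1)d]
672 = n/2 × [2(1) + (n-1)(10)]
672 = n/2 × [2 + 10n - 10]
1344 = n × [-8 + 10n]
10n² + (-8)n - 1344 = 0
Discriminant: Δ = (-8)² - 4(10)(-1344) = 64 + 53760 = 53824
√Δ = 232
n = [-(-8) + √Δ] / (2·10) = (8 + 232) / 20 = 240 / 20 = 12
(The negative root is discarded since n must be a positive integer.)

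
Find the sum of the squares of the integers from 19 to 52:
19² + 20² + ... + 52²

Use ∑_{k=1}^{n} k² = n(n+1)(2n+1)/6, then subtract the first 18 terms.
∑_{k=1}^{52} k² = 52×53×105/6 = 48230
∑_{k=1}^{18} k² = 18×19×37/6 = 2109
∑_{k=19}^{52} k² = 48230 - 2109 = 46121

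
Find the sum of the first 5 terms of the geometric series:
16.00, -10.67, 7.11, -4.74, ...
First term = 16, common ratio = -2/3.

Sₙ = a(1 - rⁿ) / (1 - r)
S_5 = 16(1 - (-2/3)^5) / (1 - (-2/3))
S_5 = 16(1 - (-32/243)) / (5/3)
S_5 = 880/81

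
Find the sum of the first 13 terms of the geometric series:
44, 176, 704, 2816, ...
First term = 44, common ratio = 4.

Sₙ = a(1 - rⁿ) / (1 - r)
S_13 = 44(1 - 4^13) / (1 - 4)
S_13 = 44(1 - 67108864) / (-3)
S_13 = 984263324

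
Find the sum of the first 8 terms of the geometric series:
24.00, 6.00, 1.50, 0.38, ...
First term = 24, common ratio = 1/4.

Sₙ = a(1 - rⁿ) / (1 - r)
S_8 = 24(1 - (1/4)^8) / (1 - (1/4))
S_8 = 24(1 - (1/65536)) / (3/4)
S_8 = 65535/2048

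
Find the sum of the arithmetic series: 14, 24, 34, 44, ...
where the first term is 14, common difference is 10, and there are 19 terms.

Sₙ = n/2 × (first + last)
Last term = a + (n-1)d = 14 + (19-1)×10 = 194
S_19 = 19/2 × (14 + 194)
S_19 = 19/2 × 208 = 1976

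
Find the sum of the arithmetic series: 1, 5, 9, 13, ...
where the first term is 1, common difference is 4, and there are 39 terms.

Sₙ = n/2 × (first + last)
Last term = a + (n-1)d = 1 + (39-1)×4 = 153
S_39 = 39/2 × (1 + 153)
S_39 = 39/2 × 154 = 3003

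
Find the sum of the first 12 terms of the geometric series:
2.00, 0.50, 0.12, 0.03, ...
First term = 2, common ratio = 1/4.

Sₙ = a(1 - rⁿ) / (1 - r)
S_12 = 2(1 - (1/4)^12) / (1 - (1/4))
S_12 = 2(1 - (1/16777216)) / (3/4)
S_12 = 5592405/2097152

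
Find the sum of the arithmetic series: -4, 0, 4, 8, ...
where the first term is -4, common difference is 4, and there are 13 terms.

Sₙ = n/2 × (first + last)
Last term = a + (n-1)d = -4 + (13-1)×4 = 44
S_13 = 13/2 × (-4 + 44)
S_13 = 13/2 × 40 = 260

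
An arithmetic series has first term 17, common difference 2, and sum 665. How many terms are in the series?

Using S = n/2 × [2a + (n-1)d]
665 = n/2 × [2(17) + (n-1)(2)]
665 = n/2 × [34 + 2n - 2]
1330 = n × [32 + 2n]
2n² + (32)n - 1330 = 0
Discriminant: Δ = (32)² - 4(2)(-1330) = 1024 + 10640 = 11664
√Δ = 108
n = [-(32) + √Δ] / (2·2) = (-32 + 108) / 4 = 76 / 4 = 19
(The negative root is discarded since n must be a positive integer.)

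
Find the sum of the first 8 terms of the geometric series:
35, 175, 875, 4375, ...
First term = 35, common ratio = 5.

Sₙ = a(1 - rⁿ) / (1 - r)
S_8 = 35(1 - 5^8) / (1 - 5)
S_8 = 35(1 - 390625) / (-4)
S_8 = 3417960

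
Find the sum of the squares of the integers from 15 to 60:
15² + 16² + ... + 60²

Use ∑_{k=1}^{n} k² = n(n+1)(2n+1)/6, then subtract the first 14 terms.
∑_{k=1}^{60} k² = 60×61×121/6 = 73810
∑_{k=1}^{14} k² = 14×15×29/6 = 1015
∑_{k=15}^{60} k² = 73810 - 1015 = 72795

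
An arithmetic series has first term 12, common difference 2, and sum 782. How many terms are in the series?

Using S = n/2 × [2a + (n-1)d]
782 = n/2 × [2(12) + (n-1)(2)]
782 = n/2 × [24 + 2n - 2]
1564 = n × [22 + 2n]
2n² + (22)n - 1564 = 0
Discriminant: Δ = (22)² - 4(2)(-1564) = 484 + 12512 = 12996
√Δ = 114
n = [-(22) + √Δ] / (2·2) = (-22 + 114) / 4 = 92 / 4 = 23
(The negative root is discarded since n must be a positive integer.)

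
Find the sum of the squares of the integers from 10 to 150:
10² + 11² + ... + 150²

Use ∑_{k=1}^{n} k² = n(n+1)(2n+1)/6, then subtract the first 9 terms.
∑_{k=1}^{150} k² = 150×151×301/6 = 1136275
∑_{k=1}^{9} k² = 9×10×19/6 = 285
∑_{k=10}^{150} k² = 1136275 - 285 = 1135990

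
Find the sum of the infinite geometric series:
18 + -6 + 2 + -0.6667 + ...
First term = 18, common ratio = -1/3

For |r| < 1, S = a / (1 - r)
S = 18 / (1 - (-1/3))
S = 18 / (4/3)
S = 27/2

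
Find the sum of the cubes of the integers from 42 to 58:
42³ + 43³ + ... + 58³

Use ∑_{k=1}^{n} k³ = [n(n+1)/2]², then subtract the first 41 terms.
∑_{k=1}^{58} k³ = [58×59/2]² = 1711² = 2927521
∑_{k=1}^{41} k³ = [41×42/2]² = 861² = 741321
∑_{k=42}^{58} k³ = 2927521 - 741321 = 2186200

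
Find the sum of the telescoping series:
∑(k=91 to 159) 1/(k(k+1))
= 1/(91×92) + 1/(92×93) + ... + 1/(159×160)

Partial fractions: 1/(k(k+1)) = 1/k - 1/(k+1)
The series telescopes:
= (1/91 - 1/92) + (1/92 - 1/93) + ... + (1/159 - 1/160)
= 1/91 - 1/160
= 69/14560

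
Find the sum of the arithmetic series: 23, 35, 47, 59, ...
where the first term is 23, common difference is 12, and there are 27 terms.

Sₙ = n/2 × (first + last)
Last term = a + (n-1)d = 23 + (27-1)×12 = 335
S_27 = 27/2 × (23 + 335)
S_27 = 27/2 × 358 = 4833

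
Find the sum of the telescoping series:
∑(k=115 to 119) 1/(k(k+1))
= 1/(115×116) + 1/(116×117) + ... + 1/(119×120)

Partial fractions: 1/(k(k+1)) = 1/k - 1/(k+1)
The series telescopes:
= (1/115 - 1/116) + (1/116 - 1/117) + ... + (1/119 - 1/120)
= 1/115 - 1/120
= 1/2760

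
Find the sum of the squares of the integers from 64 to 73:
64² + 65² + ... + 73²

Use ∑_{k=1}^{n} k² = n(n+1)(2n+1)/6, then subtract the first 63 terms.
∑_{k=1}^{73} k² = 73×74×147/6 = 132349
∑_{k=1}^{63} k² = 63×64×127/6 = 85344
∑_{k=64}^{73} k² = 132349 - 85344 = 47005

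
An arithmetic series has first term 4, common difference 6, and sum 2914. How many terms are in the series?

Using S = n/2 × [2a + (n-1)d]
2914 = n/2 × [2(4) + (n-1)(6)]
2914 = n/2 × [8 + 6n - 6]
5828 = n × [2 + 6n]
6n² + (2)n - 5828 = 0
Discriminant: Δ = (2)² - 4(6)(-5828) = 4 + 139872 = 139876
√Δ = 374
n = [-(2) + √Δ] / (2·6) = (-2 + 374) / 12 = 372 / 12 = 31
(The negative root is discarded since n must be a positive integer.)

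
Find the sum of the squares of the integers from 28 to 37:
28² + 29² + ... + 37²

Use ∑_{k=1}^{n} k² = n(n+1)(2n+1)/6, then subtract the first 27 terms.
∑_{k=1}^{37} k² = 37×38×75/6 = 17575
∑_{k=1}^{27} k² = 27×28×55/6 = 6930
∑_{k=28}^{37} k² = 17575 - 6930 = 10645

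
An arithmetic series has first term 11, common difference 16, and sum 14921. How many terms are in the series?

Using S = n/2 × [2a + (n-1)d]
14921 = n/2 × [2(11) + (n-1)(16)]
14921 = n/2 × [22 + 16n - 16]
29842 = n × [6 + 16n]
16n² + (6)n - 29842 = 0
Discriminant: Δ = (6)² - 4(16)(-29842) = 36 + 1909888 = 1909924
√Δ = 1382
n = [-(6) + √Δ] / (2·16) = (-6 + 1382) / 32 = 1376 / 32 = 43
(The negative root is discarded since n must be a positive integer.)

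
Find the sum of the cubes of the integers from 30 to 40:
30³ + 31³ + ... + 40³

Use ∑_{k=1}^{n} k³ = [n(n+1)/2]², then subtract the first 29 terms.
∑_{k=1}^{40} k³ = [40×41/2]² = 820² = 672400
∑_{k=1}^{29} k³ = [29×30/2]² = 435² = 189225
∑_{k=30}^{40} k³ = 672400 - 189225 = 483175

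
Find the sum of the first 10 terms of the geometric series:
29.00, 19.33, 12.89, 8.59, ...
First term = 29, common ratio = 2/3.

Sₙ = a(1 - rⁿ) / (1 - r)
S_10 = 29(1 - (2/3)^10) / (1 - (2/3))
S_10 = 29(1 - (1024/59049)) / (1/3)
S_10 = 1682725/19683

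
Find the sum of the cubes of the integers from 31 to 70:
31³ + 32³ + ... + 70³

Use ∑_{k=1}^{n} k³ = [n(n+1)/2]², then subtract the first 30 terms.
∑_{k=1}^{70} k³ = [70×71/2]² = 2485² = 6175225
∑_{k=1}^{30} k³ = [30×31/2]² = 465² = 216225
∑_{k=31}^{70} k³ = 6175225 - 216225 = 5959000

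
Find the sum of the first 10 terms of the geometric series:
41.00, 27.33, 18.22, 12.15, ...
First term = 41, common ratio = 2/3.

Sₙ = a(1 - rⁿ) / (1 - r)
S_10 = 41(1 - (2/3)^10) / (1 - (2/3))
S_10 = 41(1 - (1024/59049)) / (1/3)
S_10 = 2379025/19683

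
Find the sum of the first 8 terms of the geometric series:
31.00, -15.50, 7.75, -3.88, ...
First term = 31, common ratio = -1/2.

Sₙ = a(1 - rⁿ) / (1 - r)
S_8 = 31(1 - (-1/2)^8) / (1 - (-1/2))
S_8 = 31(1 - (1/256)) / (3/2)
S_8 = 2635/128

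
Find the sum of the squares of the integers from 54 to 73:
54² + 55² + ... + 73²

Use ∑_{k=1}^{n} k² = n(n+1)(2n+1)/6, then subtract the first 53 terms.
∑_{k=1}^{73} k² = 73×74×147/6 = 132349
∑_{k=1}^{53} k² = 53×54×107/6 = 51039
∑_{k=54}^{73} k² = 132349 - 51039 = 81310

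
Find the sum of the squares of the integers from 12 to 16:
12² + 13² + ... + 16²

Use ∑_{k=1}^{n} k² = n(n+1)(2n+1)/6, then subtract the first 11 terms.
∑_{k=1}^{16} k² = 16×17×33/6 = 1496
∑_{k=1}^{11} k² = 11×12×23/6 = 506
∑_{k=12}^{16} k² = 1496 - 506 = 990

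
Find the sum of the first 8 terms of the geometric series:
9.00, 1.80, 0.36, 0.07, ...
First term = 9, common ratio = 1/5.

Sₙ = a(1 - rⁿ) / (1 - r)
S_8 = 9(1 - (1/5)^8) / (1 - (1/5))
S_8 = 9(1 - (1/390625)) / (4/5)
S_8 = 878904/78125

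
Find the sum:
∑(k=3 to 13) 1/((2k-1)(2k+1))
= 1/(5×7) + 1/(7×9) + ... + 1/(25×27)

Partial fractions: 1/((2k-1)(2k+1)) = (1/2)[1/(2k-1) - 1/(2k+1)]
The series telescopes:
= (1/2)[1/5 - 1/27]
= 11/135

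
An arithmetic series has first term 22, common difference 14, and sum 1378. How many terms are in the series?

Using S = n/2 × [2a + (n-1)d]
1378 = n/2 × [2(22) + (n-1)(14)]
1378 = n/2 × [44 + 14n - 14]
2756 = n × [30 + 14n]
14n² + (30)n - 2756 = 0
Discriminant: Δ = (30)² - 4(14)(-2756) = 900 + 154336 = 155236
√Δ = 394
n = [-(30) + √Δ] / (2·14) = (-30 + 394) / 28 = 364 / 28 = 13
(The negative root is discarded since n must be a positive integer.)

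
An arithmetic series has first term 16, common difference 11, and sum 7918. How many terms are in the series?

Using S = n/2 × [2a + (n-1)d]
7918 = n/2 × [2(16) + (n-1)(11)]
7918 = n/2 × [32 + 11n - 11]
15836 = n × [21 + 11n]
11n² + (21)n - 15836 = 0
Discriminant: Δ = (21)² - 4(11)(-15836) = 441 + 696784 = 697225
√Δ = 835
n = [-(21) + √Δ] / (2·11) = (-21 + 835) / 22 = 814 / 22 = 37
(The negative root is discarded since n must be a positive integer.)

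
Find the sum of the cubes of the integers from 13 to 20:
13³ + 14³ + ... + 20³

Use ∑_{k=1}^{n} k³ = [n(n+1)/2]², then subtract the first 12 terms.
∑_{k=1}^{20} k³ = [20×21/2]² = 210² = 44100
∑_{k=1}^{12} k³ = [12×13/2]² = 78² = 6084
∑_{k=13}^{20} k³ = 44100 - 6084 = 38016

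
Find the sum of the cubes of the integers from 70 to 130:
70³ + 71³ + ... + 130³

Use ∑_{k=1}^{n} k³ = [n(n+1)/2]², then subtract the first 69 terms.
∑_{k=1}^{130} k³ = [130×131/2]² = 8515² = 72505225
∑_{k=1}^{69} k³ = [69×70/2]² = 2415² = 5832225
∑_{k=70}^{130} k³ = 72505225 - 5832225 = 66673000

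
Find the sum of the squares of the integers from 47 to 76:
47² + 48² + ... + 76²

Use ∑_{k=1}^{n} k² = n(n+1)(2n+1)/6, then subtract the first 46 terms.
∑_{k=1}^{76} k² = 76×77×153/6 = 149226
∑_{k=1}^{46} k² = 46×47×93/6 = 33511
∑_{k=47}^{76} k² = 149226 - 33511 = 115715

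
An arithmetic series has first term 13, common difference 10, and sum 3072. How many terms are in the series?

Using S = n/2 × [2a + (n-1)d]
3072 = n/2 × [2(13) + (n-1)(10)]
3072 = n/2 × [26 + 10n - 10]
6144 = n × [16 + 10n]
10n² + (16)n - 6144 = 0
Discriminant: Δ = (16)² - 4(10)(-6144) = 256 + 245760 = 246016
√Δ = 496
n = [-(16) + √Δ] / (2·10) = (-16 + 496) / 20 = 480 / 20 = 24
(The negative root is discarded since n must be a positive integer.)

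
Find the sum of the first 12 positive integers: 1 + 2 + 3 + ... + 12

Formula: ∑k = n(n+1)/2
= 12×13/2
= 156/2
= 78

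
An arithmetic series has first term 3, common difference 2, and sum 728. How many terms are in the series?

Using S = n/2 × [2a + (n-1)d]
728 = n/2 × [2(3) + (n-1)(2)]
728 = n/2 × [6 + 2n - 2]
1456 = n × [4 + 2n]
2n² + (4)n - 1456 = 0
Discriminant: Δ = (4)² - 4(2)(-1456) = 16 + 11648 = 11664
√Δ = 108
n = [-(4) + √Δ] / (2·2) = (-4 + 108) / 4 = 104 / 4 = 26
(The negative root is discarded since n must be a positive integer.)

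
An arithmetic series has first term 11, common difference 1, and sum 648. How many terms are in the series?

Using S = n/2 × [2a + (n-1)d]
648 = n/2 × [2(11) + (n-1)(1)]
648 = n/2 × [22 + 1n - 1]
1296 = n × [21 + 1n]
1n² + (21)n - 1296 = 0
Discriminant: Δ = (21)² - 4(1)(-1296) = 441 + 5184 = 5625
√Δ = 75
n = [-(21) + √Δ] / (2·1) = (-21 + 75) / 2 = 54 / 2 = 27
(The negative root is discarded since n must be a positive integer.)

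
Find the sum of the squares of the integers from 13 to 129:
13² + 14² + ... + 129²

Use ∑_{k=1}^{n} k² = n(n+1)(2n+1)/6, then subtract the first 12 terms.
∑_{k=1}^{129} k² = 129×130×259/6 = 723905
∑_{k=1}^{12} k² = 12×13×25/6 = 650
∑_{k=13}^{129} k² = 723905 - 650 = 723255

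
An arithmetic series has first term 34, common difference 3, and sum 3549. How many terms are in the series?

Using S = n/2 × [2a + (n-1)d]
3549 = n/2 × [2(34) + (n-1)(3)]
3549 = n/2 × [68 + 3n - 3]
7098 = n × [65 + 3n]
3n² + (65)n - 7098 = 0
Discriminant: Δ = (65)² - 4(3)(-7098) = 4225 + 85176 = 89401
√Δ = 299
n = [-(65) + √Δ] / (2·3) = (-65 + 299) / 6 = 234 / 6 = 39
(The negative root is discarded since n must be a positive integer.)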